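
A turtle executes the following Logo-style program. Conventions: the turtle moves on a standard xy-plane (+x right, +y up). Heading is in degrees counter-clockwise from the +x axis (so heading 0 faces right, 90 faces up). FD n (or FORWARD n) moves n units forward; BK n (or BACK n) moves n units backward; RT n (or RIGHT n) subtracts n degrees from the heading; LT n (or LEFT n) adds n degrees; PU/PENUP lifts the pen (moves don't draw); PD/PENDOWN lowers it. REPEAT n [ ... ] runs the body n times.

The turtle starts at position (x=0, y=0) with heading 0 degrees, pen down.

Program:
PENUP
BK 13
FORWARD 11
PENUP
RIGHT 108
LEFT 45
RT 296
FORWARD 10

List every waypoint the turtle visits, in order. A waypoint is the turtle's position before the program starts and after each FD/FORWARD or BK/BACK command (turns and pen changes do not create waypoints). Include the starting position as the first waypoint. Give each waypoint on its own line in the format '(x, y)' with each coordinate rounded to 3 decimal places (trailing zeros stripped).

Executing turtle program step by step:
Start: pos=(0,0), heading=0, pen down
PU: pen up
BK 13: (0,0) -> (-13,0) [heading=0, move]
FD 11: (-13,0) -> (-2,0) [heading=0, move]
PU: pen up
RT 108: heading 0 -> 252
LT 45: heading 252 -> 297
RT 296: heading 297 -> 1
FD 10: (-2,0) -> (7.998,0.175) [heading=1, move]
Final: pos=(7.998,0.175), heading=1, 0 segment(s) drawn
Waypoints (4 total):
(0, 0)
(-13, 0)
(-2, 0)
(7.998, 0.175)

Answer: (0, 0)
(-13, 0)
(-2, 0)
(7.998, 0.175)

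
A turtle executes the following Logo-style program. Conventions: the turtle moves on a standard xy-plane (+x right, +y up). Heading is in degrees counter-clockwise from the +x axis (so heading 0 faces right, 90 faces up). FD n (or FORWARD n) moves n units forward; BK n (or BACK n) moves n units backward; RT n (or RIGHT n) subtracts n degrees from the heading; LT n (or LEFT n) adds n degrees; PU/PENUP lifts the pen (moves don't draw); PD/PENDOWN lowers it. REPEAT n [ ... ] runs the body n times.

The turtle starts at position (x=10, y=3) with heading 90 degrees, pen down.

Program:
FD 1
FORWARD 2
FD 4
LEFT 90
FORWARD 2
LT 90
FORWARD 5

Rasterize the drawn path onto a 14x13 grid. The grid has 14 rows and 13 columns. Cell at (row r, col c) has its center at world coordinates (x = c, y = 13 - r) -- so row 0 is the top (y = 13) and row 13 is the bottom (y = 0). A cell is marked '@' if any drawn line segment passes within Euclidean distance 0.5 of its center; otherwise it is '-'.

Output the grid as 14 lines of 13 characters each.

Answer: -------------
-------------
-------------
--------@@@--
--------@-@--
--------@-@--
--------@-@--
--------@-@--
--------@-@--
----------@--
----------@--
-------------
-------------
-------------

Derivation:
Segment 0: (10,3) -> (10,4)
Segment 1: (10,4) -> (10,6)
Segment 2: (10,6) -> (10,10)
Segment 3: (10,10) -> (8,10)
Segment 4: (8,10) -> (8,5)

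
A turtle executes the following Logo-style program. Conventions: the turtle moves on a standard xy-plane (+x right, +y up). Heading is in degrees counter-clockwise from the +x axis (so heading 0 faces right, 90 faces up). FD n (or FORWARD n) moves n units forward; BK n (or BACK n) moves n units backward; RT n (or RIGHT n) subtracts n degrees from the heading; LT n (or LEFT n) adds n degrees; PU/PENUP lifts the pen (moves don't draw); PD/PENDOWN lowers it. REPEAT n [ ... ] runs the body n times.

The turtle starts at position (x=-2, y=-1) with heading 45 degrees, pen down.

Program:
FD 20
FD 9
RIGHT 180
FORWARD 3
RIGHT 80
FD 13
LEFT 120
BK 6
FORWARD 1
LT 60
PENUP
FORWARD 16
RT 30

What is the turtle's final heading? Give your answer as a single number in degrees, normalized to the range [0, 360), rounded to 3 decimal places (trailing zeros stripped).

Executing turtle program step by step:
Start: pos=(-2,-1), heading=45, pen down
FD 20: (-2,-1) -> (12.142,13.142) [heading=45, draw]
FD 9: (12.142,13.142) -> (18.506,19.506) [heading=45, draw]
RT 180: heading 45 -> 225
FD 3: (18.506,19.506) -> (16.385,17.385) [heading=225, draw]
RT 80: heading 225 -> 145
FD 13: (16.385,17.385) -> (5.736,24.841) [heading=145, draw]
LT 120: heading 145 -> 265
BK 6: (5.736,24.841) -> (6.259,30.818) [heading=265, draw]
FD 1: (6.259,30.818) -> (6.172,29.822) [heading=265, draw]
LT 60: heading 265 -> 325
PU: pen up
FD 16: (6.172,29.822) -> (19.278,20.645) [heading=325, move]
RT 30: heading 325 -> 295
Final: pos=(19.278,20.645), heading=295, 6 segment(s) drawn

Answer: 295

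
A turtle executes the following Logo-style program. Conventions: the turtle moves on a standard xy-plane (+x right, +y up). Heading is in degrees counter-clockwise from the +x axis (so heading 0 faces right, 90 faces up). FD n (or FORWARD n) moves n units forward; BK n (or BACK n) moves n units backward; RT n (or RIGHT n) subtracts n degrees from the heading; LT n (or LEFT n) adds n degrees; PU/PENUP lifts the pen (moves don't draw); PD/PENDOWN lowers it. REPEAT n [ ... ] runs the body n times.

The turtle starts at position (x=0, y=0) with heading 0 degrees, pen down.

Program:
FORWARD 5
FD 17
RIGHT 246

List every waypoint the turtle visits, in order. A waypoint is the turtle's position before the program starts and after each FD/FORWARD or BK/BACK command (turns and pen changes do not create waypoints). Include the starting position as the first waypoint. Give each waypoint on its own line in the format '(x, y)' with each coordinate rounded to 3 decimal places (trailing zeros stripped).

Executing turtle program step by step:
Start: pos=(0,0), heading=0, pen down
FD 5: (0,0) -> (5,0) [heading=0, draw]
FD 17: (5,0) -> (22,0) [heading=0, draw]
RT 246: heading 0 -> 114
Final: pos=(22,0), heading=114, 2 segment(s) drawn
Waypoints (3 total):
(0, 0)
(5, 0)
(22, 0)

Answer: (0, 0)
(5, 0)
(22, 0)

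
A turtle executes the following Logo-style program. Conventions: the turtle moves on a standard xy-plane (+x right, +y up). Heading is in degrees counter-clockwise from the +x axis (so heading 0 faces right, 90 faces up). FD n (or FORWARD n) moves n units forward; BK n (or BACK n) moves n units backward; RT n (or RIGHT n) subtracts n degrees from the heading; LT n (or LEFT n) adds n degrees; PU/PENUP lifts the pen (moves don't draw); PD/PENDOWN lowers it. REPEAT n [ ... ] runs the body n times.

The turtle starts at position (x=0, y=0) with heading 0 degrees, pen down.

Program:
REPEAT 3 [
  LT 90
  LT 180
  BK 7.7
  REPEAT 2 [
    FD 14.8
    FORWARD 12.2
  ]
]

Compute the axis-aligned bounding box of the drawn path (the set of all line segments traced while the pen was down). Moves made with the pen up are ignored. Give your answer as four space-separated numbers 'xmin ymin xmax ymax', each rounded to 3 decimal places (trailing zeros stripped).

Answer: -46.3 -54 7.7 7.7

Derivation:
Executing turtle program step by step:
Start: pos=(0,0), heading=0, pen down
REPEAT 3 [
  -- iteration 1/3 --
  LT 90: heading 0 -> 90
  LT 180: heading 90 -> 270
  BK 7.7: (0,0) -> (0,7.7) [heading=270, draw]
  REPEAT 2 [
    -- iteration 1/2 --
    FD 14.8: (0,7.7) -> (0,-7.1) [heading=270, draw]
    FD 12.2: (0,-7.1) -> (0,-19.3) [heading=270, draw]
    -- iteration 2/2 --
    FD 14.8: (0,-19.3) -> (0,-34.1) [heading=270, draw]
    FD 12.2: (0,-34.1) -> (0,-46.3) [heading=270, draw]
  ]
  -- iteration 2/3 --
  LT 90: heading 270 -> 0
  LT 180: heading 0 -> 180
  BK 7.7: (0,-46.3) -> (7.7,-46.3) [heading=180, draw]
  REPEAT 2 [
    -- iteration 1/2 --
    FD 14.8: (7.7,-46.3) -> (-7.1,-46.3) [heading=180, draw]
    FD 12.2: (-7.1,-46.3) -> (-19.3,-46.3) [heading=180, draw]
    -- iteration 2/2 --
    FD 14.8: (-19.3,-46.3) -> (-34.1,-46.3) [heading=180, draw]
    FD 12.2: (-34.1,-46.3) -> (-46.3,-46.3) [heading=180, draw]
  ]
  -- iteration 3/3 --
  LT 90: heading 180 -> 270
  LT 180: heading 270 -> 90
  BK 7.7: (-46.3,-46.3) -> (-46.3,-54) [heading=90, draw]
  REPEAT 2 [
    -- iteration 1/2 --
    FD 14.8: (-46.3,-54) -> (-46.3,-39.2) [heading=90, draw]
    FD 12.2: (-46.3,-39.2) -> (-46.3,-27) [heading=90, draw]
    -- iteration 2/2 --
    FD 14.8: (-46.3,-27) -> (-46.3,-12.2) [heading=90, draw]
    FD 12.2: (-46.3,-12.2) -> (-46.3,0) [heading=90, draw]
  ]
]
Final: pos=(-46.3,0), heading=90, 15 segment(s) drawn

Segment endpoints: x in {-46.3, -46.3, -46.3, -46.3, -46.3, -34.1, -19.3, -7.1, 0, 0, 0, 0, 0, 0, 7.7}, y in {-54, -46.3, -46.3, -46.3, -46.3, -46.3, -39.2, -34.1, -27, -19.3, -12.2, -7.1, 0, 0, 7.7}
xmin=-46.3, ymin=-54, xmax=7.7, ymax=7.7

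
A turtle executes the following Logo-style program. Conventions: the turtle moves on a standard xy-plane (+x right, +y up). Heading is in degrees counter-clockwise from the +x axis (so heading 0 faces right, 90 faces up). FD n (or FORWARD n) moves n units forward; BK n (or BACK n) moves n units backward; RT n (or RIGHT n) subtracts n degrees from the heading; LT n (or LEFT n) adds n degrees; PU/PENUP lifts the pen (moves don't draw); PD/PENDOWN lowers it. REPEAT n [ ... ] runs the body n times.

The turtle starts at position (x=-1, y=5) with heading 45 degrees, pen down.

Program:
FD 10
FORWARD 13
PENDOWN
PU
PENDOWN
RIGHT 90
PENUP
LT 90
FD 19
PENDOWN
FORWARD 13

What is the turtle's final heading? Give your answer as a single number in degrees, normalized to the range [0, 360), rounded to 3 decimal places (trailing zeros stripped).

Executing turtle program step by step:
Start: pos=(-1,5), heading=45, pen down
FD 10: (-1,5) -> (6.071,12.071) [heading=45, draw]
FD 13: (6.071,12.071) -> (15.263,21.263) [heading=45, draw]
PD: pen down
PU: pen up
PD: pen down
RT 90: heading 45 -> 315
PU: pen up
LT 90: heading 315 -> 45
FD 19: (15.263,21.263) -> (28.698,34.698) [heading=45, move]
PD: pen down
FD 13: (28.698,34.698) -> (37.891,43.891) [heading=45, draw]
Final: pos=(37.891,43.891), heading=45, 3 segment(s) drawn

Answer: 45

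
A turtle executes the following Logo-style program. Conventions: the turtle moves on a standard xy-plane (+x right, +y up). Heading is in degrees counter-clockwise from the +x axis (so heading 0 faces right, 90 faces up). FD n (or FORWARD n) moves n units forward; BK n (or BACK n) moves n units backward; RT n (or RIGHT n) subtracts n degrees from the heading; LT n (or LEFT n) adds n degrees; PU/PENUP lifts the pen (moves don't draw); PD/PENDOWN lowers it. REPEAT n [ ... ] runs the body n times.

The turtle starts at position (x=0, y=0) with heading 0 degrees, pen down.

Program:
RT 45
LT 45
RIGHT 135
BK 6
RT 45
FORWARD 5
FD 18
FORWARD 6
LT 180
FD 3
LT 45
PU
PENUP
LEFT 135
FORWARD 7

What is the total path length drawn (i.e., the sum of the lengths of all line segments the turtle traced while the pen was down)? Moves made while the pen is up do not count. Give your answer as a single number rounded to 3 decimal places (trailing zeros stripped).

Answer: 38

Derivation:
Executing turtle program step by step:
Start: pos=(0,0), heading=0, pen down
RT 45: heading 0 -> 315
LT 45: heading 315 -> 0
RT 135: heading 0 -> 225
BK 6: (0,0) -> (4.243,4.243) [heading=225, draw]
RT 45: heading 225 -> 180
FD 5: (4.243,4.243) -> (-0.757,4.243) [heading=180, draw]
FD 18: (-0.757,4.243) -> (-18.757,4.243) [heading=180, draw]
FD 6: (-18.757,4.243) -> (-24.757,4.243) [heading=180, draw]
LT 180: heading 180 -> 0
FD 3: (-24.757,4.243) -> (-21.757,4.243) [heading=0, draw]
LT 45: heading 0 -> 45
PU: pen up
PU: pen up
LT 135: heading 45 -> 180
FD 7: (-21.757,4.243) -> (-28.757,4.243) [heading=180, move]
Final: pos=(-28.757,4.243), heading=180, 5 segment(s) drawn

Segment lengths:
  seg 1: (0,0) -> (4.243,4.243), length = 6
  seg 2: (4.243,4.243) -> (-0.757,4.243), length = 5
  seg 3: (-0.757,4.243) -> (-18.757,4.243), length = 18
  seg 4: (-18.757,4.243) -> (-24.757,4.243), length = 6
  seg 5: (-24.757,4.243) -> (-21.757,4.243), length = 3
Total = 38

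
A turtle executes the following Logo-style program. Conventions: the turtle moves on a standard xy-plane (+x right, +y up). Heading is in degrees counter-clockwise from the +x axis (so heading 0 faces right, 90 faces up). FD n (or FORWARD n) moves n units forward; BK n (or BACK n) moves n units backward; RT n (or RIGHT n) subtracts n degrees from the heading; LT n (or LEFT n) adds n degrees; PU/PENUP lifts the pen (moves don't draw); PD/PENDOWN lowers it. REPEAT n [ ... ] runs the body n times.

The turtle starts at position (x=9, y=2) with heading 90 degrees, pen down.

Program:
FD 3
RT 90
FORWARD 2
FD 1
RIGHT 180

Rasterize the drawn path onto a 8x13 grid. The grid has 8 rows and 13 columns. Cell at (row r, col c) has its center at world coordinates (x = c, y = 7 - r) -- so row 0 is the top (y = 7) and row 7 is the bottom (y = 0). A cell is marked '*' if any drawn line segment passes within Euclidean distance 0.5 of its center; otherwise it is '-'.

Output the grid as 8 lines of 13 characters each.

Answer: -------------
-------------
---------****
---------*---
---------*---
---------*---
-------------
-------------

Derivation:
Segment 0: (9,2) -> (9,5)
Segment 1: (9,5) -> (11,5)
Segment 2: (11,5) -> (12,5)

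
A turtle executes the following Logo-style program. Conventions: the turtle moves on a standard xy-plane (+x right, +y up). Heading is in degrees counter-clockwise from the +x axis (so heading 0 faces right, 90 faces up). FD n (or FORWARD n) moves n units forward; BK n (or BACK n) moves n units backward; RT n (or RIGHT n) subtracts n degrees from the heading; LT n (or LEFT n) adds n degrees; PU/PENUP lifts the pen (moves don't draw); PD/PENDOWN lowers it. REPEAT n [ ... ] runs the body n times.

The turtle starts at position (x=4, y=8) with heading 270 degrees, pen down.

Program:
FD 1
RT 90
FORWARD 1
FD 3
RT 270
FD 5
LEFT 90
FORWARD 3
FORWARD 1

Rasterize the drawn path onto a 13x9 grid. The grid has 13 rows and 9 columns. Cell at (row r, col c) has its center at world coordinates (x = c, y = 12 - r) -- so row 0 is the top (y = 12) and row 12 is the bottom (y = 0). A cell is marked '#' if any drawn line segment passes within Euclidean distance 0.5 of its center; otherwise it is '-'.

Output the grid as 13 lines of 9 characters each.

Answer: ---------
---------
---------
---------
----#----
#####----
#--------
#--------
#--------
#--------
#####----
---------
---------

Derivation:
Segment 0: (4,8) -> (4,7)
Segment 1: (4,7) -> (3,7)
Segment 2: (3,7) -> (0,7)
Segment 3: (0,7) -> (0,2)
Segment 4: (0,2) -> (3,2)
Segment 5: (3,2) -> (4,2)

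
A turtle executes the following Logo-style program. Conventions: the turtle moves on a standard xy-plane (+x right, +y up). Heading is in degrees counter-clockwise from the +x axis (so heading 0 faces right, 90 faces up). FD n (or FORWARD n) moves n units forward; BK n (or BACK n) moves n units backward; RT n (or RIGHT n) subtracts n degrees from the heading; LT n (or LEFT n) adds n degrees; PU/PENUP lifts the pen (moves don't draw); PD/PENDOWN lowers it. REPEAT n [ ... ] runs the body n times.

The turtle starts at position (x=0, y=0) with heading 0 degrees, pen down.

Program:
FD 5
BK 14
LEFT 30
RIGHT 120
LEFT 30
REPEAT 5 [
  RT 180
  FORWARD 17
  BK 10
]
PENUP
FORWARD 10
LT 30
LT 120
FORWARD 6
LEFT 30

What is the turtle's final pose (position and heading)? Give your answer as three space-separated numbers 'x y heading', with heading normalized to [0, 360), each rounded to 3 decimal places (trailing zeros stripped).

Executing turtle program step by step:
Start: pos=(0,0), heading=0, pen down
FD 5: (0,0) -> (5,0) [heading=0, draw]
BK 14: (5,0) -> (-9,0) [heading=0, draw]
LT 30: heading 0 -> 30
RT 120: heading 30 -> 270
LT 30: heading 270 -> 300
REPEAT 5 [
  -- iteration 1/5 --
  RT 180: heading 300 -> 120
  FD 17: (-9,0) -> (-17.5,14.722) [heading=120, draw]
  BK 10: (-17.5,14.722) -> (-12.5,6.062) [heading=120, draw]
  -- iteration 2/5 --
  RT 180: heading 120 -> 300
  FD 17: (-12.5,6.062) -> (-4,-8.66) [heading=300, draw]
  BK 10: (-4,-8.66) -> (-9,0) [heading=300, draw]
  -- iteration 3/5 --
  RT 180: heading 300 -> 120
  FD 17: (-9,0) -> (-17.5,14.722) [heading=120, draw]
  BK 10: (-17.5,14.722) -> (-12.5,6.062) [heading=120, draw]
  -- iteration 4/5 --
  RT 180: heading 120 -> 300
  FD 17: (-12.5,6.062) -> (-4,-8.66) [heading=300, draw]
  BK 10: (-4,-8.66) -> (-9,0) [heading=300, draw]
  -- iteration 5/5 --
  RT 180: heading 300 -> 120
  FD 17: (-9,0) -> (-17.5,14.722) [heading=120, draw]
  BK 10: (-17.5,14.722) -> (-12.5,6.062) [heading=120, draw]
]
PU: pen up
FD 10: (-12.5,6.062) -> (-17.5,14.722) [heading=120, move]
LT 30: heading 120 -> 150
LT 120: heading 150 -> 270
FD 6: (-17.5,14.722) -> (-17.5,8.722) [heading=270, move]
LT 30: heading 270 -> 300
Final: pos=(-17.5,8.722), heading=300, 12 segment(s) drawn

Answer: -17.5 8.722 300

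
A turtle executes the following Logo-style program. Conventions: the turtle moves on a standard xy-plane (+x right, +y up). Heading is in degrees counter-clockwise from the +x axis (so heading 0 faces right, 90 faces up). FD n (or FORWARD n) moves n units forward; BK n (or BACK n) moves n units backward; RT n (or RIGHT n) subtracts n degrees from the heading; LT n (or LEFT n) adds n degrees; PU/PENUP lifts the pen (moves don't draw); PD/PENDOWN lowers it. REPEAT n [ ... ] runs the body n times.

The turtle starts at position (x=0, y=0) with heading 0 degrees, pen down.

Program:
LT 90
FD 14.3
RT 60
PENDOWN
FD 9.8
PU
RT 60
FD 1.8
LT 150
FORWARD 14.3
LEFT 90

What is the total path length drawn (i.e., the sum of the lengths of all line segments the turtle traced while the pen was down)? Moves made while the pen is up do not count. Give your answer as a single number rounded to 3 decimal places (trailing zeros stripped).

Executing turtle program step by step:
Start: pos=(0,0), heading=0, pen down
LT 90: heading 0 -> 90
FD 14.3: (0,0) -> (0,14.3) [heading=90, draw]
RT 60: heading 90 -> 30
PD: pen down
FD 9.8: (0,14.3) -> (8.487,19.2) [heading=30, draw]
PU: pen up
RT 60: heading 30 -> 330
FD 1.8: (8.487,19.2) -> (10.046,18.3) [heading=330, move]
LT 150: heading 330 -> 120
FD 14.3: (10.046,18.3) -> (2.896,30.684) [heading=120, move]
LT 90: heading 120 -> 210
Final: pos=(2.896,30.684), heading=210, 2 segment(s) drawn

Segment lengths:
  seg 1: (0,0) -> (0,14.3), length = 14.3
  seg 2: (0,14.3) -> (8.487,19.2), length = 9.8
Total = 24.1

Answer: 24.1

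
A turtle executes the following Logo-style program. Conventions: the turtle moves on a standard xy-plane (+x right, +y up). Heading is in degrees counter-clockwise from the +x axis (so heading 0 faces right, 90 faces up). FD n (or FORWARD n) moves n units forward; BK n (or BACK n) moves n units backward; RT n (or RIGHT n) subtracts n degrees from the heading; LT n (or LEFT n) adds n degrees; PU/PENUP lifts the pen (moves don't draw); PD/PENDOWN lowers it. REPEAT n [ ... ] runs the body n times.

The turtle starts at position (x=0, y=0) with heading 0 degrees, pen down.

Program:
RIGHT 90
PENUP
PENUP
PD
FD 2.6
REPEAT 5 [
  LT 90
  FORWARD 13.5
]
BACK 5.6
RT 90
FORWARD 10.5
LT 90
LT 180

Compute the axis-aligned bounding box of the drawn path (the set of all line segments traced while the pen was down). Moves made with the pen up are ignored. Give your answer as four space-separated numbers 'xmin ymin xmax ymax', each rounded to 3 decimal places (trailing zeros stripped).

Answer: 0 -13.1 13.5 10.9

Derivation:
Executing turtle program step by step:
Start: pos=(0,0), heading=0, pen down
RT 90: heading 0 -> 270
PU: pen up
PU: pen up
PD: pen down
FD 2.6: (0,0) -> (0,-2.6) [heading=270, draw]
REPEAT 5 [
  -- iteration 1/5 --
  LT 90: heading 270 -> 0
  FD 13.5: (0,-2.6) -> (13.5,-2.6) [heading=0, draw]
  -- iteration 2/5 --
  LT 90: heading 0 -> 90
  FD 13.5: (13.5,-2.6) -> (13.5,10.9) [heading=90, draw]
  -- iteration 3/5 --
  LT 90: heading 90 -> 180
  FD 13.5: (13.5,10.9) -> (0,10.9) [heading=180, draw]
  -- iteration 4/5 --
  LT 90: heading 180 -> 270
  FD 13.5: (0,10.9) -> (0,-2.6) [heading=270, draw]
  -- iteration 5/5 --
  LT 90: heading 270 -> 0
  FD 13.5: (0,-2.6) -> (13.5,-2.6) [heading=0, draw]
]
BK 5.6: (13.5,-2.6) -> (7.9,-2.6) [heading=0, draw]
RT 90: heading 0 -> 270
FD 10.5: (7.9,-2.6) -> (7.9,-13.1) [heading=270, draw]
LT 90: heading 270 -> 0
LT 180: heading 0 -> 180
Final: pos=(7.9,-13.1), heading=180, 8 segment(s) drawn

Segment endpoints: x in {0, 0, 0, 7.9, 7.9, 13.5, 13.5}, y in {-13.1, -2.6, -2.6, -2.6, -2.6, 0, 10.9, 10.9}
xmin=0, ymin=-13.1, xmax=13.5, ymax=10.9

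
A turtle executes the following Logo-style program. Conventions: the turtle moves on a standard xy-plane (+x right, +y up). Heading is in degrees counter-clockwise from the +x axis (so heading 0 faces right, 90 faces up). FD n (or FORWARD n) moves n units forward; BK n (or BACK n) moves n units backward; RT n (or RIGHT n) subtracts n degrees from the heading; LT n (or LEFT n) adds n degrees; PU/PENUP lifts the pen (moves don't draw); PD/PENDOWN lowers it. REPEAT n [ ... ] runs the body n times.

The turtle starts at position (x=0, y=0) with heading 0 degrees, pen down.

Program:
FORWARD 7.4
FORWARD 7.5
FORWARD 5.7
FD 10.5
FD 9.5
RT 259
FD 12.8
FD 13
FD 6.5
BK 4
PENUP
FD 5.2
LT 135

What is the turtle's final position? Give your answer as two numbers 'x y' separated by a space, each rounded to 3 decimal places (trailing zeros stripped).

Answer: 34.208 32.885

Derivation:
Executing turtle program step by step:
Start: pos=(0,0), heading=0, pen down
FD 7.4: (0,0) -> (7.4,0) [heading=0, draw]
FD 7.5: (7.4,0) -> (14.9,0) [heading=0, draw]
FD 5.7: (14.9,0) -> (20.6,0) [heading=0, draw]
FD 10.5: (20.6,0) -> (31.1,0) [heading=0, draw]
FD 9.5: (31.1,0) -> (40.6,0) [heading=0, draw]
RT 259: heading 0 -> 101
FD 12.8: (40.6,0) -> (38.158,12.565) [heading=101, draw]
FD 13: (38.158,12.565) -> (35.677,25.326) [heading=101, draw]
FD 6.5: (35.677,25.326) -> (34.437,31.707) [heading=101, draw]
BK 4: (34.437,31.707) -> (35.2,27.78) [heading=101, draw]
PU: pen up
FD 5.2: (35.2,27.78) -> (34.208,32.885) [heading=101, move]
LT 135: heading 101 -> 236
Final: pos=(34.208,32.885), heading=236, 9 segment(s) drawn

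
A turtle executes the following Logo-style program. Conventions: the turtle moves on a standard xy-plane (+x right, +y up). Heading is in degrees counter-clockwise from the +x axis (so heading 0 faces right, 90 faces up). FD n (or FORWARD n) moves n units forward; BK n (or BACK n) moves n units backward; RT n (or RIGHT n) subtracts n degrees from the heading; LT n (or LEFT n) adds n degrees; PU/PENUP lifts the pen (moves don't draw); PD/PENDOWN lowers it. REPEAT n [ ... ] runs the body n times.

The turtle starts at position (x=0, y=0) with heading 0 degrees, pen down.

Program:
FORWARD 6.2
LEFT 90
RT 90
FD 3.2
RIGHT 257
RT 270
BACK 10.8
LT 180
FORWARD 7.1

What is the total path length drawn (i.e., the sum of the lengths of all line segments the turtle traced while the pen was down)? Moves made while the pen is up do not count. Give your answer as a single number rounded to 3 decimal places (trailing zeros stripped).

Answer: 27.3

Derivation:
Executing turtle program step by step:
Start: pos=(0,0), heading=0, pen down
FD 6.2: (0,0) -> (6.2,0) [heading=0, draw]
LT 90: heading 0 -> 90
RT 90: heading 90 -> 0
FD 3.2: (6.2,0) -> (9.4,0) [heading=0, draw]
RT 257: heading 0 -> 103
RT 270: heading 103 -> 193
BK 10.8: (9.4,0) -> (19.923,2.429) [heading=193, draw]
LT 180: heading 193 -> 13
FD 7.1: (19.923,2.429) -> (26.841,4.027) [heading=13, draw]
Final: pos=(26.841,4.027), heading=13, 4 segment(s) drawn

Segment lengths:
  seg 1: (0,0) -> (6.2,0), length = 6.2
  seg 2: (6.2,0) -> (9.4,0), length = 3.2
  seg 3: (9.4,0) -> (19.923,2.429), length = 10.8
  seg 4: (19.923,2.429) -> (26.841,4.027), length = 7.1
Total = 27.3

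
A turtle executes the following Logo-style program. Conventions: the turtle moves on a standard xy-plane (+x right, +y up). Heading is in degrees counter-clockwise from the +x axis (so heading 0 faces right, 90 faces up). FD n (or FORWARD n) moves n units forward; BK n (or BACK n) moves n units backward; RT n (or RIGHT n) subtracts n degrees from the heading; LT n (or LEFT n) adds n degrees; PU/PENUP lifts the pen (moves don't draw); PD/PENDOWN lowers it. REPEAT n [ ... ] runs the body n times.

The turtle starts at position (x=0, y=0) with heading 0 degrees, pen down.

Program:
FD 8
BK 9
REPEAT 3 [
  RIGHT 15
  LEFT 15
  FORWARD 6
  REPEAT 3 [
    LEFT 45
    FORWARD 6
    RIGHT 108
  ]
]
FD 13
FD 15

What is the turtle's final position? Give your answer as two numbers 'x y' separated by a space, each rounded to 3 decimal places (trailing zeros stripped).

Executing turtle program step by step:
Start: pos=(0,0), heading=0, pen down
FD 8: (0,0) -> (8,0) [heading=0, draw]
BK 9: (8,0) -> (-1,0) [heading=0, draw]
REPEAT 3 [
  -- iteration 1/3 --
  RT 15: heading 0 -> 345
  LT 15: heading 345 -> 0
  FD 6: (-1,0) -> (5,0) [heading=0, draw]
  REPEAT 3 [
    -- iteration 1/3 --
    LT 45: heading 0 -> 45
    FD 6: (5,0) -> (9.243,4.243) [heading=45, draw]
    RT 108: heading 45 -> 297
    -- iteration 2/3 --
    LT 45: heading 297 -> 342
    FD 6: (9.243,4.243) -> (14.949,2.389) [heading=342, draw]
    RT 108: heading 342 -> 234
    -- iteration 3/3 --
    LT 45: heading 234 -> 279
    FD 6: (14.949,2.389) -> (15.888,-3.538) [heading=279, draw]
    RT 108: heading 279 -> 171
  ]
  -- iteration 2/3 --
  RT 15: heading 171 -> 156
  LT 15: heading 156 -> 171
  FD 6: (15.888,-3.538) -> (9.961,-2.599) [heading=171, draw]
  REPEAT 3 [
    -- iteration 1/3 --
    LT 45: heading 171 -> 216
    FD 6: (9.961,-2.599) -> (5.107,-6.126) [heading=216, draw]
    RT 108: heading 216 -> 108
    -- iteration 2/3 --
    LT 45: heading 108 -> 153
    FD 6: (5.107,-6.126) -> (-0.239,-3.402) [heading=153, draw]
    RT 108: heading 153 -> 45
    -- iteration 3/3 --
    LT 45: heading 45 -> 90
    FD 6: (-0.239,-3.402) -> (-0.239,2.598) [heading=90, draw]
    RT 108: heading 90 -> 342
  ]
  -- iteration 3/3 --
  RT 15: heading 342 -> 327
  LT 15: heading 327 -> 342
  FD 6: (-0.239,2.598) -> (5.468,0.744) [heading=342, draw]
  REPEAT 3 [
    -- iteration 1/3 --
    LT 45: heading 342 -> 27
    FD 6: (5.468,0.744) -> (10.814,3.468) [heading=27, draw]
    RT 108: heading 27 -> 279
    -- iteration 2/3 --
    LT 45: heading 279 -> 324
    FD 6: (10.814,3.468) -> (15.668,-0.059) [heading=324, draw]
    RT 108: heading 324 -> 216
    -- iteration 3/3 --
    LT 45: heading 216 -> 261
    FD 6: (15.668,-0.059) -> (14.729,-5.985) [heading=261, draw]
    RT 108: heading 261 -> 153
  ]
]
FD 13: (14.729,-5.985) -> (3.146,-0.083) [heading=153, draw]
FD 15: (3.146,-0.083) -> (-10.219,6.727) [heading=153, draw]
Final: pos=(-10.219,6.727), heading=153, 16 segment(s) drawn

Answer: -10.219 6.727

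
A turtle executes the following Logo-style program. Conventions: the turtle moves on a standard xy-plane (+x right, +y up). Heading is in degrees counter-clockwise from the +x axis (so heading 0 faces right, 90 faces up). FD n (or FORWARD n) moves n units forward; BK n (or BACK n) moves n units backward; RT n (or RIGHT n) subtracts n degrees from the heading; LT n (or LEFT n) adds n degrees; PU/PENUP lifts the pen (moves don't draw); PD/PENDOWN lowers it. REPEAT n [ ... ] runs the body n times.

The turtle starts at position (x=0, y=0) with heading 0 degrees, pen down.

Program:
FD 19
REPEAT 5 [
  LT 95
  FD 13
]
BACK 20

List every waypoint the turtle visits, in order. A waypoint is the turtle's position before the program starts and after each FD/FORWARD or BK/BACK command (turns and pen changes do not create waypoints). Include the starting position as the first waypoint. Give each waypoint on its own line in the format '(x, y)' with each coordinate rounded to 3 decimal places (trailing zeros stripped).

Executing turtle program step by step:
Start: pos=(0,0), heading=0, pen down
FD 19: (0,0) -> (19,0) [heading=0, draw]
REPEAT 5 [
  -- iteration 1/5 --
  LT 95: heading 0 -> 95
  FD 13: (19,0) -> (17.867,12.951) [heading=95, draw]
  -- iteration 2/5 --
  LT 95: heading 95 -> 190
  FD 13: (17.867,12.951) -> (5.064,10.693) [heading=190, draw]
  -- iteration 3/5 --
  LT 95: heading 190 -> 285
  FD 13: (5.064,10.693) -> (8.429,-1.864) [heading=285, draw]
  -- iteration 4/5 --
  LT 95: heading 285 -> 20
  FD 13: (8.429,-1.864) -> (20.645,2.582) [heading=20, draw]
  -- iteration 5/5 --
  LT 95: heading 20 -> 115
  FD 13: (20.645,2.582) -> (15.151,14.364) [heading=115, draw]
]
BK 20: (15.151,14.364) -> (23.603,-3.762) [heading=115, draw]
Final: pos=(23.603,-3.762), heading=115, 7 segment(s) drawn
Waypoints (8 total):
(0, 0)
(19, 0)
(17.867, 12.951)
(5.064, 10.693)
(8.429, -1.864)
(20.645, 2.582)
(15.151, 14.364)
(23.603, -3.762)

Answer: (0, 0)
(19, 0)
(17.867, 12.951)
(5.064, 10.693)
(8.429, -1.864)
(20.645, 2.582)
(15.151, 14.364)
(23.603, -3.762)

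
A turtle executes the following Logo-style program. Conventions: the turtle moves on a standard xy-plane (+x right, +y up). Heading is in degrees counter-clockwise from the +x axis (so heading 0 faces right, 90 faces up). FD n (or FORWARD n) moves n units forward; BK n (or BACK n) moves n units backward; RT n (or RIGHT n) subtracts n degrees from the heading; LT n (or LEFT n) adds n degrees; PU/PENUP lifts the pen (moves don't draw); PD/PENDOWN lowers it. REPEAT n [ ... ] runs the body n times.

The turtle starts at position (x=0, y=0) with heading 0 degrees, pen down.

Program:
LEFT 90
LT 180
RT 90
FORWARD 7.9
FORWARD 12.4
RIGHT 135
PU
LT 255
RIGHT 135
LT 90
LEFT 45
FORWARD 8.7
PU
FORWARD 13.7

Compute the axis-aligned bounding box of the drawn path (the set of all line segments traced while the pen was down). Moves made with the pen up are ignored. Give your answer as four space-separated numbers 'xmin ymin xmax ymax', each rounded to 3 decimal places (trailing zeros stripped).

Executing turtle program step by step:
Start: pos=(0,0), heading=0, pen down
LT 90: heading 0 -> 90
LT 180: heading 90 -> 270
RT 90: heading 270 -> 180
FD 7.9: (0,0) -> (-7.9,0) [heading=180, draw]
FD 12.4: (-7.9,0) -> (-20.3,0) [heading=180, draw]
RT 135: heading 180 -> 45
PU: pen up
LT 255: heading 45 -> 300
RT 135: heading 300 -> 165
LT 90: heading 165 -> 255
LT 45: heading 255 -> 300
FD 8.7: (-20.3,0) -> (-15.95,-7.534) [heading=300, move]
PU: pen up
FD 13.7: (-15.95,-7.534) -> (-9.1,-19.399) [heading=300, move]
Final: pos=(-9.1,-19.399), heading=300, 2 segment(s) drawn

Segment endpoints: x in {-20.3, -7.9, 0}, y in {0, 0, 0}
xmin=-20.3, ymin=0, xmax=0, ymax=0

Answer: -20.3 0 0 0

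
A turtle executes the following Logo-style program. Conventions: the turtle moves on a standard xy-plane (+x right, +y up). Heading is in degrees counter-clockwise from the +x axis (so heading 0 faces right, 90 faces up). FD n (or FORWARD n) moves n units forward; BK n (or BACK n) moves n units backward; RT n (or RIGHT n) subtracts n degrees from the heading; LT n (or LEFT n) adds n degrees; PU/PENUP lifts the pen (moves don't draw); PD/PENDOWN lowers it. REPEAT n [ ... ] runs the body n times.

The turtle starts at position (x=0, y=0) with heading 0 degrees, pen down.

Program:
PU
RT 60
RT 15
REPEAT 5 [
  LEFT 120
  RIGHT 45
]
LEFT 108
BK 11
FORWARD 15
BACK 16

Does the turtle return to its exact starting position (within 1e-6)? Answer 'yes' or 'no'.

Answer: no

Derivation:
Executing turtle program step by step:
Start: pos=(0,0), heading=0, pen down
PU: pen up
RT 60: heading 0 -> 300
RT 15: heading 300 -> 285
REPEAT 5 [
  -- iteration 1/5 --
  LT 120: heading 285 -> 45
  RT 45: heading 45 -> 0
  -- iteration 2/5 --
  LT 120: heading 0 -> 120
  RT 45: heading 120 -> 75
  -- iteration 3/5 --
  LT 120: heading 75 -> 195
  RT 45: heading 195 -> 150
  -- iteration 4/5 --
  LT 120: heading 150 -> 270
  RT 45: heading 270 -> 225
  -- iteration 5/5 --
  LT 120: heading 225 -> 345
  RT 45: heading 345 -> 300
]
LT 108: heading 300 -> 48
BK 11: (0,0) -> (-7.36,-8.175) [heading=48, move]
FD 15: (-7.36,-8.175) -> (2.677,2.973) [heading=48, move]
BK 16: (2.677,2.973) -> (-8.03,-8.918) [heading=48, move]
Final: pos=(-8.03,-8.918), heading=48, 0 segment(s) drawn

Start position: (0, 0)
Final position: (-8.03, -8.918)
Distance = 12; >= 1e-6 -> NOT closed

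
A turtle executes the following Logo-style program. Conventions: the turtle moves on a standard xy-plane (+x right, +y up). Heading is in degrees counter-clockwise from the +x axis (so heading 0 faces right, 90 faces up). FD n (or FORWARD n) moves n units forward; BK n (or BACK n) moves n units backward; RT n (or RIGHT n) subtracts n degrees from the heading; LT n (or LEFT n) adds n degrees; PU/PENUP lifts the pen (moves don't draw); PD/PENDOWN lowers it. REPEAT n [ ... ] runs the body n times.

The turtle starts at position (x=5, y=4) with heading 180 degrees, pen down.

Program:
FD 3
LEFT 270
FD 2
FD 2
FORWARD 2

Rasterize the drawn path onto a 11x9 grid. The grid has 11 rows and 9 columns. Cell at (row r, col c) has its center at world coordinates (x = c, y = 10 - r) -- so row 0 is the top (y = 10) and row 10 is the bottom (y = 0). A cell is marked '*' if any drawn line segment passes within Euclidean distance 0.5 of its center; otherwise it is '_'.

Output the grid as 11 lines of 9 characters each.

Segment 0: (5,4) -> (2,4)
Segment 1: (2,4) -> (2,6)
Segment 2: (2,6) -> (2,8)
Segment 3: (2,8) -> (2,10)

Answer: __*______
__*______
__*______
__*______
__*______
__*______
__****___
_________
_________
_________
_________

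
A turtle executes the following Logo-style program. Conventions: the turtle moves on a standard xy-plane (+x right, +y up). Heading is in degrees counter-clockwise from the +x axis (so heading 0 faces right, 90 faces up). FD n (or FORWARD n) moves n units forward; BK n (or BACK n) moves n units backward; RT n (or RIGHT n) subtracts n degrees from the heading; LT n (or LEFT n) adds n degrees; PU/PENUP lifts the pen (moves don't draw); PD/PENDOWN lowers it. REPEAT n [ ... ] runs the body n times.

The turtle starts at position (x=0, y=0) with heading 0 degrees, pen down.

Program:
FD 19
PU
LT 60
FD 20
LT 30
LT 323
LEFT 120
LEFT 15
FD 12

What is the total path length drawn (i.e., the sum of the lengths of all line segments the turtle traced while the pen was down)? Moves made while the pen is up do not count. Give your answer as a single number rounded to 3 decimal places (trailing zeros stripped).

Answer: 19

Derivation:
Executing turtle program step by step:
Start: pos=(0,0), heading=0, pen down
FD 19: (0,0) -> (19,0) [heading=0, draw]
PU: pen up
LT 60: heading 0 -> 60
FD 20: (19,0) -> (29,17.321) [heading=60, move]
LT 30: heading 60 -> 90
LT 323: heading 90 -> 53
LT 120: heading 53 -> 173
LT 15: heading 173 -> 188
FD 12: (29,17.321) -> (17.117,15.65) [heading=188, move]
Final: pos=(17.117,15.65), heading=188, 1 segment(s) drawn

Segment lengths:
  seg 1: (0,0) -> (19,0), length = 19
Total = 19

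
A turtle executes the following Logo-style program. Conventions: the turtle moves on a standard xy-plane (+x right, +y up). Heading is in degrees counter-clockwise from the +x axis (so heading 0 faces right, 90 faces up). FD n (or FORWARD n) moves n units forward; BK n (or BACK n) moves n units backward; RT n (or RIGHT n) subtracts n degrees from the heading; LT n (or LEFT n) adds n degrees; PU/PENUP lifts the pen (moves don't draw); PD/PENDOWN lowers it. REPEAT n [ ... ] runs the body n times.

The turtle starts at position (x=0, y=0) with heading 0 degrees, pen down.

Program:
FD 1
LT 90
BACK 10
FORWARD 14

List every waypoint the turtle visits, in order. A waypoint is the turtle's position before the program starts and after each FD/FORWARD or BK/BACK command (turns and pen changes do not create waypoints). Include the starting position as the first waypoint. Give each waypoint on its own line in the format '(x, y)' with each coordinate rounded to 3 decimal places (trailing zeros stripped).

Executing turtle program step by step:
Start: pos=(0,0), heading=0, pen down
FD 1: (0,0) -> (1,0) [heading=0, draw]
LT 90: heading 0 -> 90
BK 10: (1,0) -> (1,-10) [heading=90, draw]
FD 14: (1,-10) -> (1,4) [heading=90, draw]
Final: pos=(1,4), heading=90, 3 segment(s) drawn
Waypoints (4 total):
(0, 0)
(1, 0)
(1, -10)
(1, 4)

Answer: (0, 0)
(1, 0)
(1, -10)
(1, 4)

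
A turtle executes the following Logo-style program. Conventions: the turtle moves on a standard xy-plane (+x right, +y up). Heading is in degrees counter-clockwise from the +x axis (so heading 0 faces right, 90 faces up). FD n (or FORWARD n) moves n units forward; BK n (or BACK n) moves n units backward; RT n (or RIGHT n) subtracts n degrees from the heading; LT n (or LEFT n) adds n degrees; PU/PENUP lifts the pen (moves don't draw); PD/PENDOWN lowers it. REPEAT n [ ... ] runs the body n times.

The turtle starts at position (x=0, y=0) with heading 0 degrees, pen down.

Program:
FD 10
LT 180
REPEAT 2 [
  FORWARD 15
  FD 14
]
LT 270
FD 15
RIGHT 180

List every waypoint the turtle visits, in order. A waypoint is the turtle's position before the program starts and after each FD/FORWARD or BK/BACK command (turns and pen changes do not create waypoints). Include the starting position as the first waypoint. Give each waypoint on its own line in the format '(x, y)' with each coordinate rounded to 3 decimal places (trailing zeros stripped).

Answer: (0, 0)
(10, 0)
(-5, 0)
(-19, 0)
(-34, 0)
(-48, 0)
(-48, 15)

Derivation:
Executing turtle program step by step:
Start: pos=(0,0), heading=0, pen down
FD 10: (0,0) -> (10,0) [heading=0, draw]
LT 180: heading 0 -> 180
REPEAT 2 [
  -- iteration 1/2 --
  FD 15: (10,0) -> (-5,0) [heading=180, draw]
  FD 14: (-5,0) -> (-19,0) [heading=180, draw]
  -- iteration 2/2 --
  FD 15: (-19,0) -> (-34,0) [heading=180, draw]
  FD 14: (-34,0) -> (-48,0) [heading=180, draw]
]
LT 270: heading 180 -> 90
FD 15: (-48,0) -> (-48,15) [heading=90, draw]
RT 180: heading 90 -> 270
Final: pos=(-48,15), heading=270, 6 segment(s) drawn
Waypoints (7 total):
(0, 0)
(10, 0)
(-5, 0)
(-19, 0)
(-34, 0)
(-48, 0)
(-48, 15)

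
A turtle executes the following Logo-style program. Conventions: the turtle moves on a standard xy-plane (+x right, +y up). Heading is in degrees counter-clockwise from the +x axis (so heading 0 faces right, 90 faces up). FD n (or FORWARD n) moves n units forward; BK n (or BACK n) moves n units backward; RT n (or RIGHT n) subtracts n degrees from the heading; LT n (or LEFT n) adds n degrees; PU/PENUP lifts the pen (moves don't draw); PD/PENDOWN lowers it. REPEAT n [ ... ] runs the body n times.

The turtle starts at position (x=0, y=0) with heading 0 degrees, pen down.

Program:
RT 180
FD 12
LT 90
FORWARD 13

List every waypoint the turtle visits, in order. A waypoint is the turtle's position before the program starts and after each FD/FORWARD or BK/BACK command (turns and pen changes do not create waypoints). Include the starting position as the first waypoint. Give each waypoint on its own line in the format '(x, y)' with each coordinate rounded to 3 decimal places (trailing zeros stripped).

Answer: (0, 0)
(-12, 0)
(-12, -13)

Derivation:
Executing turtle program step by step:
Start: pos=(0,0), heading=0, pen down
RT 180: heading 0 -> 180
FD 12: (0,0) -> (-12,0) [heading=180, draw]
LT 90: heading 180 -> 270
FD 13: (-12,0) -> (-12,-13) [heading=270, draw]
Final: pos=(-12,-13), heading=270, 2 segment(s) drawn
Waypoints (3 total):
(0, 0)
(-12, 0)
(-12, -13)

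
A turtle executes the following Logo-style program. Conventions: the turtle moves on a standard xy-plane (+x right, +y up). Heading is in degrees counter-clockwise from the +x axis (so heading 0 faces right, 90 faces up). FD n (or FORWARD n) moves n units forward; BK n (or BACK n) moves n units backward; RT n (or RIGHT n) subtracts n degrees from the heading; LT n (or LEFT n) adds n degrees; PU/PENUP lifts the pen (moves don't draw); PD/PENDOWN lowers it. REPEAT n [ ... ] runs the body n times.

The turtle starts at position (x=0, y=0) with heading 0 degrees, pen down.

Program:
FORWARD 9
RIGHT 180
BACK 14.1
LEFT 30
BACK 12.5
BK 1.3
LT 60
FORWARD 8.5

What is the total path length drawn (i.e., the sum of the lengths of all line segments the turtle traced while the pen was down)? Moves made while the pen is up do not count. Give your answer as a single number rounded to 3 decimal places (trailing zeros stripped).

Executing turtle program step by step:
Start: pos=(0,0), heading=0, pen down
FD 9: (0,0) -> (9,0) [heading=0, draw]
RT 180: heading 0 -> 180
BK 14.1: (9,0) -> (23.1,0) [heading=180, draw]
LT 30: heading 180 -> 210
BK 12.5: (23.1,0) -> (33.925,6.25) [heading=210, draw]
BK 1.3: (33.925,6.25) -> (35.051,6.9) [heading=210, draw]
LT 60: heading 210 -> 270
FD 8.5: (35.051,6.9) -> (35.051,-1.6) [heading=270, draw]
Final: pos=(35.051,-1.6), heading=270, 5 segment(s) drawn

Segment lengths:
  seg 1: (0,0) -> (9,0), length = 9
  seg 2: (9,0) -> (23.1,0), length = 14.1
  seg 3: (23.1,0) -> (33.925,6.25), length = 12.5
  seg 4: (33.925,6.25) -> (35.051,6.9), length = 1.3
  seg 5: (35.051,6.9) -> (35.051,-1.6), length = 8.5
Total = 45.4

Answer: 45.4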